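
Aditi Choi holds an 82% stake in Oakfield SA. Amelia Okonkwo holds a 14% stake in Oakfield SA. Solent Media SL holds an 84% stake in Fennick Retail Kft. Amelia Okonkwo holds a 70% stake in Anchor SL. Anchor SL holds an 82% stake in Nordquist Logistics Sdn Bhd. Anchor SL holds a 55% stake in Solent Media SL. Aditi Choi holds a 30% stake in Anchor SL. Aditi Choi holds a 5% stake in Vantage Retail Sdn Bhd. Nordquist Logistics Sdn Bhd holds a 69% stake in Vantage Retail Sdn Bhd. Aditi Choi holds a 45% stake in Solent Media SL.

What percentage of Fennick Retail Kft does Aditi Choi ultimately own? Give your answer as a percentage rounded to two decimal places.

Aditi reaches Fennick along 2 paths.
Via Anchor → Solent: 30% × 55% × 84% = 13.86%.
Via Solent: 45% × 84% = 37.8%.
Total: 13.86% + 37.8% = 51.66%.

51.66%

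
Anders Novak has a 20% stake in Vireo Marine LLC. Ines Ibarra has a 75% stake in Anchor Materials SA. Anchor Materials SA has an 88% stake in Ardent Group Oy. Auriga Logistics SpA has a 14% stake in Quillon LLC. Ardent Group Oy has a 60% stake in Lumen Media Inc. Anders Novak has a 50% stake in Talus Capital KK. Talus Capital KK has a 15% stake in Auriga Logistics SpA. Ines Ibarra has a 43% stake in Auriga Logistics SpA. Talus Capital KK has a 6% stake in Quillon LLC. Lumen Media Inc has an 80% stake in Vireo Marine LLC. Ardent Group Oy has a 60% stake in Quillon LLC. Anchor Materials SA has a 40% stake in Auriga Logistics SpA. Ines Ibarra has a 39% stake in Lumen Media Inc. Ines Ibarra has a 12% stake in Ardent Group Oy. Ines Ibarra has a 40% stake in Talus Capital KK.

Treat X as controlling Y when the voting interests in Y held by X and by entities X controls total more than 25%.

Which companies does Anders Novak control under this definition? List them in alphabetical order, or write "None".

Anders holds 50% of Talus, so Anders controls Talus.
No other company's threshold is met.

Talus Capital KK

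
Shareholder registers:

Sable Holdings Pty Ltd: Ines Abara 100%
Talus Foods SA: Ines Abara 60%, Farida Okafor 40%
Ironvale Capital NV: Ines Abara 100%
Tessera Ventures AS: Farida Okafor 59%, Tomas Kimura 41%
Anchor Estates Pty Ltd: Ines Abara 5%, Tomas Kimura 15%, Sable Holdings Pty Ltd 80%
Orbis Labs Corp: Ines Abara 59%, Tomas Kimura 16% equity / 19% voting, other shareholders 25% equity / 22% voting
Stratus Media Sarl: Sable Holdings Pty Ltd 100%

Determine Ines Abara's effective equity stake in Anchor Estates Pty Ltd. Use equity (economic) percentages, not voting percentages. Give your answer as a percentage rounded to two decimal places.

Ines reaches Anchor along 2 paths.
Direct stake: 5% = 5%.
Via Sable: 100% × 80% = 80%.
Total: 5% + 80% = 85%.
Rounded: 85.00%.

85.00%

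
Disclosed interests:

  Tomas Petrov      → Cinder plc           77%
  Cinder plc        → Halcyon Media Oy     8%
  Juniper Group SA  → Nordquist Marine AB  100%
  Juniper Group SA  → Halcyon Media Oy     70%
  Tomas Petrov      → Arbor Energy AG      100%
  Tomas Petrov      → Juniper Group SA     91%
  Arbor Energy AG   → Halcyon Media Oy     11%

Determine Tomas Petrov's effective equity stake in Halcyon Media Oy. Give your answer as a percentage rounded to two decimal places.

Tomas reaches Halcyon along 3 paths.
Via Cinder: 77% × 8% = 6.16%.
Via Juniper: 91% × 70% = 63.7%.
Via Arbor: 100% × 11% = 11%.
Total: 6.16% + 63.7% + 11% = 80.86%.

80.86%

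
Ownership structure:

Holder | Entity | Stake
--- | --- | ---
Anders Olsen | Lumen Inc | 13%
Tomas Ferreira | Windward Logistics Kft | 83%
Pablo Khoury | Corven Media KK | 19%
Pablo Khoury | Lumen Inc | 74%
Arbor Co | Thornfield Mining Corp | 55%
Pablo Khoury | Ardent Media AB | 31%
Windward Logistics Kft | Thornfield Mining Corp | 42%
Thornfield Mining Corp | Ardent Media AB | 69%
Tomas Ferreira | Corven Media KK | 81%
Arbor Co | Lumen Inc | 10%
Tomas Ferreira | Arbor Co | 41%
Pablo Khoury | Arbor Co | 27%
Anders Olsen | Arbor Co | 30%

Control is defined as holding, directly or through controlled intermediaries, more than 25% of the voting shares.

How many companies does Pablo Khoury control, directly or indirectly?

Pablo holds 27% of Arbor, so Pablo controls Arbor.
Arbor holds 55% of Thornfield, so Pablo controls Thornfield.
Arbor and Pablo together hold 10% + 74% = 84% of Lumen, so Pablo controls Lumen.
Pablo and Thornfield together hold 31% + 69% = 100% of Ardent, so Pablo controls Ardent.
No other company's threshold is met.
Pablo controls 4 companies.

4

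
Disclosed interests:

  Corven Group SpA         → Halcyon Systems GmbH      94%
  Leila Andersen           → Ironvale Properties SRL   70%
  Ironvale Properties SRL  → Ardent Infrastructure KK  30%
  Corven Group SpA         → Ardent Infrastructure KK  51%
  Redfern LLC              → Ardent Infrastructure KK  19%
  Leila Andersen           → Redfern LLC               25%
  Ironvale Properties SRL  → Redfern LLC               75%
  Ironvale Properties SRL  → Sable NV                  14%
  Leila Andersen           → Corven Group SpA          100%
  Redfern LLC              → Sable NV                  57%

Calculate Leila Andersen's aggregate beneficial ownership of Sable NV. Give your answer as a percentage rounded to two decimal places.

Leila reaches Sable along 3 paths.
Via Redfern: 25% × 57% = 14.25%.
Via Ironvale → Redfern: 70% × 75% × 57% = 29.925%.
Via Ironvale: 70% × 14% = 9.8%.
Total: 14.25% + 29.925% + 9.8% = 53.975%.
Rounded: 53.98%.

53.98%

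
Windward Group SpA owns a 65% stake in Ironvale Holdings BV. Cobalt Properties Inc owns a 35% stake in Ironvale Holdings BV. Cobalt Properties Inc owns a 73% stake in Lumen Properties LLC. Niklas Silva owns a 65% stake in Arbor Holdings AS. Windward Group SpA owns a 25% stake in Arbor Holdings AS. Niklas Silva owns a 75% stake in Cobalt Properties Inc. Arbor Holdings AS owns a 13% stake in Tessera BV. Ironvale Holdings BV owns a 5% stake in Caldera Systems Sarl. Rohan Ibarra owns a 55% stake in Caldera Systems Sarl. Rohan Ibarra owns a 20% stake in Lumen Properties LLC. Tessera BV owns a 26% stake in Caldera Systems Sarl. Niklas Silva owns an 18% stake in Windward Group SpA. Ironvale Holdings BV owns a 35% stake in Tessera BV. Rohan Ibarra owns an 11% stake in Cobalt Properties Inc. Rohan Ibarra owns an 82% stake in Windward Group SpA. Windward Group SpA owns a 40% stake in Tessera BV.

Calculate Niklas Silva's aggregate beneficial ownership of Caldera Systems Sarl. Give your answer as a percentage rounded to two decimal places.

9.57%

Niklas reaches Caldera along 7 paths.
Via Windward → Tessera: 18% × 40% × 26% = 1.872%.
Via Windward → Ironvale → Tessera: 18% × 65% × 35% × 26% = 1.0647%.
Via Cobalt → Ironvale → Tessera: 75% × 35% × 35% × 26% = 2.38875%.
Via Arbor → Tessera: 65% × 13% × 26% = 2.197%.
Via Windward → Arbor → Tessera: 18% × 25% × 13% × 26% = 0.1521%.
Via Windward → Ironvale: 18% × 65% × 5% = 0.585%.
Via Cobalt → Ironvale: 75% × 35% × 5% = 1.3125%.
Total: 1.872% + 1.0647% + 2.38875% + 2.197% + 0.1521% + 0.585% + 1.3125% = 9.57205%.
Rounded: 9.57%.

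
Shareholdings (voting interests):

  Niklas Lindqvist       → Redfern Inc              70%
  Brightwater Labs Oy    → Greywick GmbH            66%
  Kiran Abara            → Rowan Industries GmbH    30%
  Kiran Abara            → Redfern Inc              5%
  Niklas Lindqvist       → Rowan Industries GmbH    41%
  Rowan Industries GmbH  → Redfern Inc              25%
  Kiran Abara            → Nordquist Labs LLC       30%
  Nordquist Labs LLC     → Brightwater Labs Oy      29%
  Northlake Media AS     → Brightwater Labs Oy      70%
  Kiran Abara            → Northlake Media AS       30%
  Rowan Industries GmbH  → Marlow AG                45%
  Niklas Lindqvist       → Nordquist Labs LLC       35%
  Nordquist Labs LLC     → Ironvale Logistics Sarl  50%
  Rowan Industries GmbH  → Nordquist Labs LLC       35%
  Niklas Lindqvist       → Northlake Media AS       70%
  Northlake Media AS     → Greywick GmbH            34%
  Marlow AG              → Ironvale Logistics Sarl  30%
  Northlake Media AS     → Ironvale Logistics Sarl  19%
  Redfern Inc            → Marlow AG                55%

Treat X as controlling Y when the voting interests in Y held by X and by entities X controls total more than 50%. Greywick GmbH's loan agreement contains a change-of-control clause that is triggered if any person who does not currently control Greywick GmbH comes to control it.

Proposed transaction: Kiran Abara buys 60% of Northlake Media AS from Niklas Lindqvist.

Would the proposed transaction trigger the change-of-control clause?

The purchase adds only to Kiran's holdings (Niklas's stake shrinks), so Kiran is the only person who could newly come to control Greywick.
Kiran's largest direct stake is 30% in Northlake, which does not meet the threshold, so Kiran controls no company.
Neither Kiran nor any entity Kiran controls holds any voting interest in Greywick.
So before the transaction, Kiran does not control Greywick.
After the purchase, Kiran's direct stake in Northlake rises to 30% + 60% = 90%, and Niklas's stake falls to 10%.
Kiran holds 90% of Northlake, so Kiran controls Northlake.
Northlake holds 70% of Brightwater, so Kiran controls Brightwater.
Brightwater and Northlake together hold 66% + 34% = 100% of Greywick, so Kiran controls Greywick.
Kiran did not control Greywick before and does after, so the clause is triggered.

Yes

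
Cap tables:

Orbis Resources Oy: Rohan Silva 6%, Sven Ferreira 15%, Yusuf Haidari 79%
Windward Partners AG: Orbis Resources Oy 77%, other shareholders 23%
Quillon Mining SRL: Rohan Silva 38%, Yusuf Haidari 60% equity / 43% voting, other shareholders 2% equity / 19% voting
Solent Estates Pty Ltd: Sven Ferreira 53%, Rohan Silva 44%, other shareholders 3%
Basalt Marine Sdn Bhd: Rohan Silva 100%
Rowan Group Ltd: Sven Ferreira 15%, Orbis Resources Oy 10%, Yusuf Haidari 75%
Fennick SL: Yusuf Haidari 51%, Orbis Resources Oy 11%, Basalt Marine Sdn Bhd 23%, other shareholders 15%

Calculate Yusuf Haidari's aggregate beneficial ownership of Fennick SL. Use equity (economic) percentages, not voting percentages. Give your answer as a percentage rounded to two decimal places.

Yusuf reaches Fennick along 2 paths.
Direct stake: 51% = 51%.
Via Orbis: 79% × 11% = 8.69%.
Total: 51% + 8.69% = 59.69%.

59.69%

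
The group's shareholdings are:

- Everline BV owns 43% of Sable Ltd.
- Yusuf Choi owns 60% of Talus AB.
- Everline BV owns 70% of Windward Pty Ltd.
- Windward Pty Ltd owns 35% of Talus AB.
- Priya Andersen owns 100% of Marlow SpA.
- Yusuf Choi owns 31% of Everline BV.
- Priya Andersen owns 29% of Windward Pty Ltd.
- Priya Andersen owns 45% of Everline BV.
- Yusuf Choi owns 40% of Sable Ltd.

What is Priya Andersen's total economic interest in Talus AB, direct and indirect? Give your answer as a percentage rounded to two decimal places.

21.18%

Priya reaches Talus along 2 paths.
Via Everline → Windward: 45% × 70% × 35% = 11.025%.
Via Windward: 29% × 35% = 10.15%.
Total: 11.025% + 10.15% = 21.175%.
Rounded: 21.18%.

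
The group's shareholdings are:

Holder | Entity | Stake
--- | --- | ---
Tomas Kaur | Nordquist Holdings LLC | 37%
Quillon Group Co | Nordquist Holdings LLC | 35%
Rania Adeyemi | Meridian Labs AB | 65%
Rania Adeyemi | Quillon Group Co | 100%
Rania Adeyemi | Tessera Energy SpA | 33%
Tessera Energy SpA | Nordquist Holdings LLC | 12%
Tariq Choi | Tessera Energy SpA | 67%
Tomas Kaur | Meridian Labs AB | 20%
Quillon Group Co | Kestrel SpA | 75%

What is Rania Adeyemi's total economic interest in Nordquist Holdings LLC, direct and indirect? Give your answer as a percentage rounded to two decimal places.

38.96%

Rania reaches Nordquist along 2 paths.
Via Quillon: 100% × 35% = 35%.
Via Tessera: 33% × 12% = 3.96%.
Total: 35% + 3.96% = 38.96%.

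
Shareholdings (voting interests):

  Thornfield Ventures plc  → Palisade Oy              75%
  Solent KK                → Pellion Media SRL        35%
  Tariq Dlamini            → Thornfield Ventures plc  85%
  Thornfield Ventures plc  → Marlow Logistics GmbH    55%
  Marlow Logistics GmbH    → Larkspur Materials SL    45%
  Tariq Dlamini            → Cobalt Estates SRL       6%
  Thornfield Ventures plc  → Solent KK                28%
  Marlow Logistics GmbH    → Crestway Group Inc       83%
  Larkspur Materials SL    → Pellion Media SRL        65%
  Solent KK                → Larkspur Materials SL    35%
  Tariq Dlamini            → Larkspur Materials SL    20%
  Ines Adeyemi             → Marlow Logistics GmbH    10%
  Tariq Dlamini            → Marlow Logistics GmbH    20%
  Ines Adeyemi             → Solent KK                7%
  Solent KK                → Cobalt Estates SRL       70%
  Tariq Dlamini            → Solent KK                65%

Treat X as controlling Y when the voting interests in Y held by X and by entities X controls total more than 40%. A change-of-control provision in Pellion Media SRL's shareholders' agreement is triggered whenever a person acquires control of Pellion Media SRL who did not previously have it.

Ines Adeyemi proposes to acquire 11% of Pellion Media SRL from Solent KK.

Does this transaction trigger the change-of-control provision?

The purchase adds only to Ines's holdings (Solent's stake shrinks), so Ines is the only person who could newly come to control Pellion.
Ines's largest direct stake is 10% in Marlow, which does not meet the threshold, so Ines controls no company.
Neither Ines nor any entity Ines controls holds any voting interest in Pellion.
So before the transaction, Ines does not control Pellion.
After the purchase, Ines holds 11% of Pellion directly, and Solent's stake falls to 24%.
After the transaction, Ines's side holds 11% of Pellion, not > 40%, so Ines still does not control Pellion.
No new person acquires control, so the clause is not triggered.

No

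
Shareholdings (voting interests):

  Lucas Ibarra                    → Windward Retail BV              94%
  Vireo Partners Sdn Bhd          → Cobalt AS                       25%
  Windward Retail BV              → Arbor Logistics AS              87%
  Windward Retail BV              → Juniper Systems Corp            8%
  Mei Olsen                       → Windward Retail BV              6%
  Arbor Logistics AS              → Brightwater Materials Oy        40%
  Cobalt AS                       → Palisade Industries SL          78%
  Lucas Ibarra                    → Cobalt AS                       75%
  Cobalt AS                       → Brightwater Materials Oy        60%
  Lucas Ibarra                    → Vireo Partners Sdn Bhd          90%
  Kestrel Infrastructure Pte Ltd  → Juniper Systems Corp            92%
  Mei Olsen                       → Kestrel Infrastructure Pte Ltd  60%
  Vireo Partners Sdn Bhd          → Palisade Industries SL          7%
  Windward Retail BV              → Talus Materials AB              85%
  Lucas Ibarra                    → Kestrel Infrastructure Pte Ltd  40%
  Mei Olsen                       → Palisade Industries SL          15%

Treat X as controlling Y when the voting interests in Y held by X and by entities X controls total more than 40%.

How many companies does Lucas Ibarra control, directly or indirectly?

Lucas holds 90% of Vireo, so Lucas controls Vireo.
Lucas holds 94% of Windward, so Lucas controls Windward.
Windward holds 87% of Arbor, so Lucas controls Arbor.
Lucas and Vireo together hold 75% + 25% = 100% of Cobalt, so Lucas controls Cobalt.
Windward holds 85% of Talus, so Lucas controls Talus.
Arbor and Cobalt together hold 40% + 60% = 100% of Brightwater, so Lucas controls Brightwater.
Vireo and Cobalt together hold 7% + 78% = 85% of Palisade, so Lucas controls Palisade.
No other company's threshold is met.
Lucas controls 7 companies.

7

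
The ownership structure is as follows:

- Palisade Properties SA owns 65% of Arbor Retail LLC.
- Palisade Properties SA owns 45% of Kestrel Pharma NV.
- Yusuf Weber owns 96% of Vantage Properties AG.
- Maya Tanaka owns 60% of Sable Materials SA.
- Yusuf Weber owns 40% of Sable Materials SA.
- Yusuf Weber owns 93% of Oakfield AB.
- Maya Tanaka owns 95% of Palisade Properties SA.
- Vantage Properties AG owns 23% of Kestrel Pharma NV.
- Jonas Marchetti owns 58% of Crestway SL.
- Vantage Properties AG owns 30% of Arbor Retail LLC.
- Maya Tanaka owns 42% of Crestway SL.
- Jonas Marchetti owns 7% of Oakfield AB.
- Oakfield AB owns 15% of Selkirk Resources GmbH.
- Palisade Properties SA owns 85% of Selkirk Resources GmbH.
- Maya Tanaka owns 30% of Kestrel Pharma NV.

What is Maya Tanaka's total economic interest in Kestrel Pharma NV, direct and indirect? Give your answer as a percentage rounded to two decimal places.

Maya reaches Kestrel along 2 paths.
Via Palisade: 95% × 45% = 42.75%.
Direct stake: 30% = 30%.
Total: 42.75% + 30% = 72.75%.

72.75%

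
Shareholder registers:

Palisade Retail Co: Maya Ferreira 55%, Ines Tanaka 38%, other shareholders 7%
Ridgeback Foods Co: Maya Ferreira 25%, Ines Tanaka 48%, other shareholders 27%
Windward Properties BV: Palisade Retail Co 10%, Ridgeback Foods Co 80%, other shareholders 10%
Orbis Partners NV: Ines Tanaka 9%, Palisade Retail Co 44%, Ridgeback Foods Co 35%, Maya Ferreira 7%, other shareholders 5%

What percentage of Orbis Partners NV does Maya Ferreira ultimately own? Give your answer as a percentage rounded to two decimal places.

Maya reaches Orbis along 3 paths.
Via Palisade: 55% × 44% = 24.2%.
Via Ridgeback: 25% × 35% = 8.75%.
Direct stake: 7% = 7%.
Total: 24.2% + 8.75% + 7% = 39.95%.

39.95%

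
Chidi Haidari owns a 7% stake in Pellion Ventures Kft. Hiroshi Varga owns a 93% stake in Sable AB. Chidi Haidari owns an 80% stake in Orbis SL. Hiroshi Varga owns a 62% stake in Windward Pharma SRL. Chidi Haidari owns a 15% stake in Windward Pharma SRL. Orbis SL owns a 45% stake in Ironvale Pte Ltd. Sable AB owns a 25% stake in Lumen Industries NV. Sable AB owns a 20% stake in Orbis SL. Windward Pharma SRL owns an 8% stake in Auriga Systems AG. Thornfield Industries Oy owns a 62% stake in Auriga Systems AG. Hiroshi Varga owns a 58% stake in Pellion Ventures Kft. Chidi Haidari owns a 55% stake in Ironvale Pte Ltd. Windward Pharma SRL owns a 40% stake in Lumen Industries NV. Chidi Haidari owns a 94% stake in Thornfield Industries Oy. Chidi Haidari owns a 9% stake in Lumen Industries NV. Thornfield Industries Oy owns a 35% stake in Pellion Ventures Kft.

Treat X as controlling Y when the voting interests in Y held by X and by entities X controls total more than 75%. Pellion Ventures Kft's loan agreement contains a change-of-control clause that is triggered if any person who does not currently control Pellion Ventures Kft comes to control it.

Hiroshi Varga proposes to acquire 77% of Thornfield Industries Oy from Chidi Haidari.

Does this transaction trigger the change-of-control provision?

Yes

The purchase adds only to Hiroshi's holdings (Chidi's stake shrinks), so Hiroshi is the only person who could newly come to control Pellion.
Hiroshi holds 93% of Sable, so Hiroshi controls Sable.
In Pellion, Hiroshi's side holds only 58%, not > 75%.
So before the transaction, Hiroshi does not control Pellion.
After the purchase, Hiroshi holds 77% of Thornfield directly, and Chidi's stake falls to 17%.
Hiroshi holds 77% of Thornfield, so Hiroshi controls Thornfield.
Thornfield and Hiroshi together hold 35% + 58% = 93% of Pellion, so Hiroshi controls Pellion.
Hiroshi did not control Pellion before and does after, so the clause is triggered.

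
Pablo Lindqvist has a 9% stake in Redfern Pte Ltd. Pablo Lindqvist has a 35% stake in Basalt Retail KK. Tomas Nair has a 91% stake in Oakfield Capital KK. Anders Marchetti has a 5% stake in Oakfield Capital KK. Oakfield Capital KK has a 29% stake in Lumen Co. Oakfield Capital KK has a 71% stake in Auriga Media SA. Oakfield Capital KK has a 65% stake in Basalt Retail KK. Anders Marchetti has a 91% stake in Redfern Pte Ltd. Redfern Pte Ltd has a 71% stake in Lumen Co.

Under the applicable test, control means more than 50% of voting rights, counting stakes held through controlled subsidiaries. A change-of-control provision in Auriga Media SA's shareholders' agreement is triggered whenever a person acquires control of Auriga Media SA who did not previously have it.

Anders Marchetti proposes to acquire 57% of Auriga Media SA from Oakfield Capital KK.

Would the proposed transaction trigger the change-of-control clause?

Yes

The purchase adds only to Anders's holdings (Oakfield's stake shrinks), so Anders is the only person who could newly come to control Auriga.
Anders holds 91% of Redfern, so Anders controls Redfern.
Redfern holds 71% of Lumen, so Anders controls Lumen.
Neither Anders nor any entity Anders controls holds any voting interest in Auriga.
So before the transaction, Anders does not control Auriga.
After the purchase, Anders holds 57% of Auriga directly, and Oakfield's stake falls to 14%.
Anders holds 57% of Auriga, so Anders controls Auriga.
Anders did not control Auriga before and does after, so the clause is triggered.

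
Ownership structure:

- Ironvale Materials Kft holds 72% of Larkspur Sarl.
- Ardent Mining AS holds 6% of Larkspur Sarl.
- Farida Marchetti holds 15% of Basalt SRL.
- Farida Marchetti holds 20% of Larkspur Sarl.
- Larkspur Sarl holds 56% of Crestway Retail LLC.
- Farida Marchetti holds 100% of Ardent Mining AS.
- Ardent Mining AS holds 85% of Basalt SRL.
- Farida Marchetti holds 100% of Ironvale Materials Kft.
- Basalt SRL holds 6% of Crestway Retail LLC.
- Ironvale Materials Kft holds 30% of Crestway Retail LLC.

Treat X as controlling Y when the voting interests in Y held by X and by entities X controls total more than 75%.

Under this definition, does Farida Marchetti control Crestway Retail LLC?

Yes

Farida holds 100% of Ardent, so Farida controls Ardent.
Ardent and Farida together hold 85% + 15% = 100% of Basalt, so Farida controls Basalt.
Farida holds 100% of Ironvale, so Farida controls Ironvale.
Ironvale and Farida and Ardent together hold 72% + 20% + 6% = 98% of Larkspur, so Farida controls Larkspur.
Ironvale and Larkspur and Basalt together hold 30% + 56% + 6% = 92% of Crestway, so Farida controls Crestway.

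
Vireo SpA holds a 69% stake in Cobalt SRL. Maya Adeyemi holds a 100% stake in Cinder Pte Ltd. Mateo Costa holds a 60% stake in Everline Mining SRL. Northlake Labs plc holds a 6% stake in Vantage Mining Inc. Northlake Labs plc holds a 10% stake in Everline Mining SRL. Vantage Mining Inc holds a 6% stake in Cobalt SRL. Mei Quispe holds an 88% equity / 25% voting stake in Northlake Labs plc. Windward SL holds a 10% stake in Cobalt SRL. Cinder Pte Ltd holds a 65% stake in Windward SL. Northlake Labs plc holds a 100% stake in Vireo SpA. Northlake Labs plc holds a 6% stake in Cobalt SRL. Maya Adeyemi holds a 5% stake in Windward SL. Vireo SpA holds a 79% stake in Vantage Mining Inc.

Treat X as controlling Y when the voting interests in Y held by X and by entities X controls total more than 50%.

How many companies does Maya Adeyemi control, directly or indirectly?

Maya holds 100% of Cinder, so Maya controls Cinder.
Cinder and Maya together hold 65% + 5% = 70% of Windward, so Maya controls Windward.
No other company's threshold is met.
Maya controls 2 companies.

2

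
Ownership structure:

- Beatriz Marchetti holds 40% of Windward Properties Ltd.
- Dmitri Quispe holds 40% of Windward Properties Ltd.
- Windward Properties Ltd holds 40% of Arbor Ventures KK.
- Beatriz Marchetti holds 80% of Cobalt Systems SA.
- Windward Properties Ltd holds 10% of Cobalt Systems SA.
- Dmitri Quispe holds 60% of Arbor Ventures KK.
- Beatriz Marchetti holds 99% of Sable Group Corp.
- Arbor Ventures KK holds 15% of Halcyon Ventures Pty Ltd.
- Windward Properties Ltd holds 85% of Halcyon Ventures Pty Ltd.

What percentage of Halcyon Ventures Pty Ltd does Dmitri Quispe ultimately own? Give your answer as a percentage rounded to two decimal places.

Dmitri reaches Halcyon along 3 paths.
Via Arbor: 60% × 15% = 9%.
Via Windward → Arbor: 40% × 40% × 15% = 2.4%.
Via Windward: 40% × 85% = 34%.
Total: 9% + 2.4% + 34% = 45.4%.
Rounded: 45.40%.

45.40%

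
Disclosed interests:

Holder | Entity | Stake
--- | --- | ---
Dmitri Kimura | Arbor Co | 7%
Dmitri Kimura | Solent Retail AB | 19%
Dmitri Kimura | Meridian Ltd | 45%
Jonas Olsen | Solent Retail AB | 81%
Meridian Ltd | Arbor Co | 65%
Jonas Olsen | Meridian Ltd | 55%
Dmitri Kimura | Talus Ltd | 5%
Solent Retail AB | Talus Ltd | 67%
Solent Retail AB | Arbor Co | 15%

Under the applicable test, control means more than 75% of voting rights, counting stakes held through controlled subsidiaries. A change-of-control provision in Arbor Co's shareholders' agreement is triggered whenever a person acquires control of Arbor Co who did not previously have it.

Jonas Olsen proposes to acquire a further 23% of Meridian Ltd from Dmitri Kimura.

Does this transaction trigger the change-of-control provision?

The purchase adds only to Jonas's holdings (Dmitri's stake shrinks), so Jonas is the only person who could newly come to control Arbor.
Jonas holds 81% of Solent, so Jonas controls Solent.
In Arbor, Jonas's side holds only 15%, not > 75%.
So before the transaction, Jonas does not control Arbor.
After the purchase, Jonas's direct stake in Meridian rises to 55% + 23% = 78%, and Dmitri's stake falls to 22%.
Jonas holds 78% of Meridian, so Jonas controls Meridian.
Solent and Meridian together hold 15% + 65% = 80% of Arbor, so Jonas controls Arbor.
Jonas did not control Arbor before and does after, so the clause is triggered.

Yes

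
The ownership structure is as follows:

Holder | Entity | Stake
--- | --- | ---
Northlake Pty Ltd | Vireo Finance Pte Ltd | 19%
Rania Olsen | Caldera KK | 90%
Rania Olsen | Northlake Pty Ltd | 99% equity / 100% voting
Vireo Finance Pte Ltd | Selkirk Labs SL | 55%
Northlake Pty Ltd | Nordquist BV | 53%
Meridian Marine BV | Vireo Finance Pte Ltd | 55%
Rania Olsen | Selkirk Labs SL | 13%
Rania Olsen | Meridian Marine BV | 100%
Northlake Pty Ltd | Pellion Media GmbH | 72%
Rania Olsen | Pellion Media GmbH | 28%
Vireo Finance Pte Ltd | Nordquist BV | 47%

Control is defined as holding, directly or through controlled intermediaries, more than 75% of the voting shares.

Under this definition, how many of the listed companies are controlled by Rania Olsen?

Rania holds 90% of Caldera, so Rania controls Caldera.
Rania holds 100% of Northlake, so Rania controls Northlake.
Rania holds 100% of Meridian, so Rania controls Meridian.
Northlake and Rania together hold 72% + 28% = 100% of Pellion, so Rania controls Pellion.
No other company's threshold is met.
Rania controls 4 companies.

4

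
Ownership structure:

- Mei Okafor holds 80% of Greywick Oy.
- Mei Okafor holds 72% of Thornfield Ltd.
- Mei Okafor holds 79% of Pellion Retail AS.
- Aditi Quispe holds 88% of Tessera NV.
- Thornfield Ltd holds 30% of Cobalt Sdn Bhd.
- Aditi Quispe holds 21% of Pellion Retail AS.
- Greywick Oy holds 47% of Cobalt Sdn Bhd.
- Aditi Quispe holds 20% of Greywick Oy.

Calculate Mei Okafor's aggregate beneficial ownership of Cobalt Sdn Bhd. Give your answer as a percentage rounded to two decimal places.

59.20%

Mei reaches Cobalt along 2 paths.
Via Greywick: 80% × 47% = 37.6%.
Via Thornfield: 72% × 30% = 21.6%.
Total: 37.6% + 21.6% = 59.2%.
Rounded: 59.20%.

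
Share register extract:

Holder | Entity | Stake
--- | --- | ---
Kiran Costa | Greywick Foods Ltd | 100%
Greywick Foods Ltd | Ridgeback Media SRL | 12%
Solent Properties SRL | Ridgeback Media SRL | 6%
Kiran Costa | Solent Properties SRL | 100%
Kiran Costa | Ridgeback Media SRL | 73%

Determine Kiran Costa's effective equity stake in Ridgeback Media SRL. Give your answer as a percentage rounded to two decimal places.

Kiran reaches Ridgeback along 3 paths.
Via Solent: 100% × 6% = 6%.
Direct stake: 73% = 73%.
Via Greywick: 100% × 12% = 12%.
Total: 6% + 73% + 12% = 91%.
Rounded: 91.00%.

91.00%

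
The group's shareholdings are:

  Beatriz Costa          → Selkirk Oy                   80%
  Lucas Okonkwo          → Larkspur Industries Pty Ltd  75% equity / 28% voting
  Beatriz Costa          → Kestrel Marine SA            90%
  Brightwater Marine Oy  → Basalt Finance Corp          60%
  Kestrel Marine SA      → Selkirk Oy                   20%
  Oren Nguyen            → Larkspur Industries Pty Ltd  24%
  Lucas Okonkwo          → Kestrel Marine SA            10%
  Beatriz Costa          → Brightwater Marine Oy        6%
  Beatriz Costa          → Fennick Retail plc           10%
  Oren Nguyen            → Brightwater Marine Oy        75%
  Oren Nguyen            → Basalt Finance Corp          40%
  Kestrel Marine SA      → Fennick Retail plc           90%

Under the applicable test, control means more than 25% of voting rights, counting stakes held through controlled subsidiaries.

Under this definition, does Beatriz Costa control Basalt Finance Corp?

No

Beatriz holds 90% of Kestrel, so Beatriz controls Kestrel.
Kestrel and Beatriz together hold 20% + 80% = 100% of Selkirk, so Beatriz controls Selkirk.
Beatriz and Kestrel together hold 10% + 90% = 100% of Fennick, so Beatriz controls Fennick.
Neither Beatriz nor any entity Beatriz controls holds any voting interest in Basalt.
So Beatriz does not control Basalt.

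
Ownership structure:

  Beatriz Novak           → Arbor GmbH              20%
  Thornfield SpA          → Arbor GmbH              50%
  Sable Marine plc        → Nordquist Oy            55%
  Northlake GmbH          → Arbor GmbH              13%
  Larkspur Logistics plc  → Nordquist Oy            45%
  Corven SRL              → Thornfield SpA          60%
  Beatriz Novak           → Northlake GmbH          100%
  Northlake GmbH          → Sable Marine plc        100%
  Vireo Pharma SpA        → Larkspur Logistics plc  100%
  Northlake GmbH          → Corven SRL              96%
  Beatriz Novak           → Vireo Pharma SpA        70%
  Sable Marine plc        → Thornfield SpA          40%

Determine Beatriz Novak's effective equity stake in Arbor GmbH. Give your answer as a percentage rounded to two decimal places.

81.80%

Beatriz reaches Arbor along 4 paths.
Via Northlake: 100% × 13% = 13%.
Via Northlake → Corven → Thornfield: 100% × 96% × 60% × 50% = 28.8%.
Via Northlake → Sable → Thornfield: 100% × 100% × 40% × 50% = 20%.
Direct stake: 20% = 20%.
Total: 13% + 28.8% + 20% + 20% = 81.8%.
Rounded: 81.80%.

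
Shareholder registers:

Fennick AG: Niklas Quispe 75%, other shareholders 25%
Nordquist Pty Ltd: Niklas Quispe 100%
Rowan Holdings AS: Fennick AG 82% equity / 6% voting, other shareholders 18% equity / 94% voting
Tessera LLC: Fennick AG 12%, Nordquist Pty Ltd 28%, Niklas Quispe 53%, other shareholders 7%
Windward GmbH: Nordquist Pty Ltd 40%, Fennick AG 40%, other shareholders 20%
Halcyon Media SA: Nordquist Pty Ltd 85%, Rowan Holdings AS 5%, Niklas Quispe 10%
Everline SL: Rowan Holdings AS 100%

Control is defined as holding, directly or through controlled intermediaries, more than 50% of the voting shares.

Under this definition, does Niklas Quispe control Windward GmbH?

Niklas holds 75% of Fennick, so Niklas controls Fennick.
Niklas holds 100% of Nordquist, so Niklas controls Nordquist.
Nordquist and Fennick together hold 40% + 40% = 80% of Windward, so Niklas controls Windward.

Yes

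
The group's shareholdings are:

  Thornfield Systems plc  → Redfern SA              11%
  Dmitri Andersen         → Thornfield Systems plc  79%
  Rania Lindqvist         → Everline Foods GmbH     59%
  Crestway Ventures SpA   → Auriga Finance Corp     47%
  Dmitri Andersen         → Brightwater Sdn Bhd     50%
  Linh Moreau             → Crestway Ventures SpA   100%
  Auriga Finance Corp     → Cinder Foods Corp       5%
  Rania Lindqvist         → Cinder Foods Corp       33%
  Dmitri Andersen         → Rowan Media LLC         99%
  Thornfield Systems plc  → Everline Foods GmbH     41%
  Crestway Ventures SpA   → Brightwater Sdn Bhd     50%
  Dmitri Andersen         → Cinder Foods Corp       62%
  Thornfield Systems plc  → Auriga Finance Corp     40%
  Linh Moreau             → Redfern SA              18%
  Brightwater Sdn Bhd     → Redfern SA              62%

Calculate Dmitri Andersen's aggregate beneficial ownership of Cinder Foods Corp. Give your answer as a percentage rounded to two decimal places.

63.58%

Dmitri reaches Cinder along 2 paths.
Via Thornfield → Auriga: 79% × 40% × 5% = 1.58%.
Direct stake: 62% = 62%.
Total: 1.58% + 62% = 63.58%.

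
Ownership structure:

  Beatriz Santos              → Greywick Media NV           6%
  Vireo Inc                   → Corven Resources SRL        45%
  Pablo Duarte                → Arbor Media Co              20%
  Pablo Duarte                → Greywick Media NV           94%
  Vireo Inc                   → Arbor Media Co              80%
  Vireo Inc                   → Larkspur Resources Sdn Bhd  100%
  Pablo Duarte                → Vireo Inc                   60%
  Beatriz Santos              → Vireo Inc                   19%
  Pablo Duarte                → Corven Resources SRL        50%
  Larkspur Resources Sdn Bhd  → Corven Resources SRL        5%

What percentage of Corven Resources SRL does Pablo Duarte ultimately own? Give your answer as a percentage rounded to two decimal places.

80.00%

Pablo reaches Corven along 3 paths.
Direct stake: 50% = 50%.
Via Vireo: 60% × 45% = 27%.
Via Vireo → Larkspur: 60% × 100% × 5% = 3%.
Total: 50% + 27% + 3% = 80%.
Rounded: 80.00%.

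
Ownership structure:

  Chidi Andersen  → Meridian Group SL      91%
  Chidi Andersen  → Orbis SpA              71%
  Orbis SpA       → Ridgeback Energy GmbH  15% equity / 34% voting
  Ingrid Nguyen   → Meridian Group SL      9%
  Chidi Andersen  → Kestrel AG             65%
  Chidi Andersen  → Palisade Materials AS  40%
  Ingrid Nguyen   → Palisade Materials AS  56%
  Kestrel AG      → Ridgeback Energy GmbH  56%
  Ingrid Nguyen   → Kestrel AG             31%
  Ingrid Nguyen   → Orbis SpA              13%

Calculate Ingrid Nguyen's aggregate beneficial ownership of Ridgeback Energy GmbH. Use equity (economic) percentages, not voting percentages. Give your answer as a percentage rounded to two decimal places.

Ingrid reaches Ridgeback along 2 paths.
Via Kestrel: 31% × 56% = 17.36%.
Via Orbis: 13% × 15% = 1.95%.
Total: 17.36% + 1.95% = 19.31%.

19.31%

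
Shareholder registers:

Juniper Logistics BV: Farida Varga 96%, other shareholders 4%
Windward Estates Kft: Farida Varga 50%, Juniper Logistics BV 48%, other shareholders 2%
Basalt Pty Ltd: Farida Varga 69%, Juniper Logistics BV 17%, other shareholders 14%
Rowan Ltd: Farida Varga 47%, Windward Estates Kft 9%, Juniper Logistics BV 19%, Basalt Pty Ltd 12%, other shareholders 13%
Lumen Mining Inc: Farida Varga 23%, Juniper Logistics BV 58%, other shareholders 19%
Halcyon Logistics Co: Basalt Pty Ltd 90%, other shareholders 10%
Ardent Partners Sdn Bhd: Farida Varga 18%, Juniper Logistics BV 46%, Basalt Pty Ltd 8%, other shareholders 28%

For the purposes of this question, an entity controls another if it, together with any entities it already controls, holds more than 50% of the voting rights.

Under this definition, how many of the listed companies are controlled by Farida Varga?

Farida holds 96% of Juniper, so Farida controls Juniper.
Farida and Juniper together hold 50% + 48% = 98% of Windward, so Farida controls Windward.
Farida and Juniper together hold 69% + 17% = 86% of Basalt, so Farida controls Basalt.
Farida and Windward and Juniper and Basalt together hold 47% + 9% + 19% + 12% = 87% of Rowan, so Farida controls Rowan.
Farida and Juniper together hold 23% + 58% = 81% of Lumen, so Farida controls Lumen.
Basalt holds 90% of Halcyon, so Farida controls Halcyon.
Farida and Juniper and Basalt together hold 18% + 46% + 8% = 72% of Ardent, so Farida controls Ardent.
Farida controls 7 companies.

7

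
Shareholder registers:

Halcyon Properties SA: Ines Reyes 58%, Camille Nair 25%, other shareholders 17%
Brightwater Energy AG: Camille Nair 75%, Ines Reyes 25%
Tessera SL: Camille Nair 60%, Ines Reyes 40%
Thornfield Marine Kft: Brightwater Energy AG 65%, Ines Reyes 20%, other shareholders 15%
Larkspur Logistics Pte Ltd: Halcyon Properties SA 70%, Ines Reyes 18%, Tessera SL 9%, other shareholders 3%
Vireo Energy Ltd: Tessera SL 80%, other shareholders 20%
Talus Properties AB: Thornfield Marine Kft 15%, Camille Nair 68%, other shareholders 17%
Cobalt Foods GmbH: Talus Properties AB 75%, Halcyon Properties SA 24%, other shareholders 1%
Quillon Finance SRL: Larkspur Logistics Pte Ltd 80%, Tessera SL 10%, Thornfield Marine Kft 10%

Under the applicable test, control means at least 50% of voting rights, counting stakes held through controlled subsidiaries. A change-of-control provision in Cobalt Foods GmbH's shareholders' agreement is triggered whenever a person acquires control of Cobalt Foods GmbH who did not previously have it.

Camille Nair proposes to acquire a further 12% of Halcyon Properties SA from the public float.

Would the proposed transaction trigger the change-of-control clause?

The purchase changes only Camille's holdings, so Camille is the only person who could newly come to control Cobalt.
Camille holds 75% of Brightwater, so Camille controls Brightwater.
Brightwater holds 65% of Thornfield, so Camille controls Thornfield.
Thornfield and Camille together hold 15% + 68% = 83% of Talus, so Camille controls Talus.
Talus holds 75% of Cobalt, so Camille controls Cobalt.
So Camille already controls Cobalt before the transaction.
After the purchase, Camille's direct stake in Halcyon rises to 25% + 12% = 37%.
Camille controlled Cobalt already, so this is not a new person acquiring control; every other person's position is unchanged or reduced.
No new person acquires control, so the clause is not triggered.

No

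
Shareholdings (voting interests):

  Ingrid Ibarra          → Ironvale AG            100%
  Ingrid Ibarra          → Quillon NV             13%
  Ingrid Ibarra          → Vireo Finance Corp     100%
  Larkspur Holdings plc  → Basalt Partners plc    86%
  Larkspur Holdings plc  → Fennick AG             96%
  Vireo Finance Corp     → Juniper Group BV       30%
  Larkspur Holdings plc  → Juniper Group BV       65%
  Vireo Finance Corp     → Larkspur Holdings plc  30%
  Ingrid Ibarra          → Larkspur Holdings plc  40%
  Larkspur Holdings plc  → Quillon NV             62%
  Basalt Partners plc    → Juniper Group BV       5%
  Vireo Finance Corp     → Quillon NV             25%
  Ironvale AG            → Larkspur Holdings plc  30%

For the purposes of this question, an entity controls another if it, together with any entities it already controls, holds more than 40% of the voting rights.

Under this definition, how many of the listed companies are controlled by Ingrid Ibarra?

Ingrid holds 100% of Ironvale, so Ingrid controls Ironvale.
Ingrid holds 100% of Vireo, so Ingrid controls Vireo.
Vireo and Ironvale and Ingrid together hold 30% + 30% + 40% = 100% of Larkspur, so Ingrid controls Larkspur.
Larkspur holds 86% of Basalt, so Ingrid controls Basalt.
Larkspur and Vireo and Ingrid together hold 62% + 25% + 13% = 100% of Quillon, so Ingrid controls Quillon.
Vireo and Larkspur and Basalt together hold 30% + 65% + 5% = 100% of Juniper, so Ingrid controls Juniper.
Larkspur holds 96% of Fennick, so Ingrid controls Fennick.
Ingrid controls 7 companies.

7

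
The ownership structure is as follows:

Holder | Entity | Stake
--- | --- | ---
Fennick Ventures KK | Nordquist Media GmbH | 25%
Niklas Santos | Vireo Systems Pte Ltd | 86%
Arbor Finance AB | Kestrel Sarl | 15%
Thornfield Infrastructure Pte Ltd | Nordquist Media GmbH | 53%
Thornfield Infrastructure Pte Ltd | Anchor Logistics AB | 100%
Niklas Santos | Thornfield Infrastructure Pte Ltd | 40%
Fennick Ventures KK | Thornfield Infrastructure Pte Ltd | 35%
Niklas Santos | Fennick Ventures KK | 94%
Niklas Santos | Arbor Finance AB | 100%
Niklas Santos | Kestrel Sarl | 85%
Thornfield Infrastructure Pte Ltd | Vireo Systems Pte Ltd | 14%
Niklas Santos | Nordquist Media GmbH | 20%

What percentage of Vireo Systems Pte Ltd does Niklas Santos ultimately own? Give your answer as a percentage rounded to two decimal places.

Niklas reaches Vireo along 3 paths.
Direct stake: 86% = 86%.
Via Thornfield: 40% × 14% = 5.6%.
Via Fennick → Thornfield: 94% × 35% × 14% = 4.606%.
Total: 86% + 5.6% + 4.606% = 96.206%.
Rounded: 96.21%.

96.21%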